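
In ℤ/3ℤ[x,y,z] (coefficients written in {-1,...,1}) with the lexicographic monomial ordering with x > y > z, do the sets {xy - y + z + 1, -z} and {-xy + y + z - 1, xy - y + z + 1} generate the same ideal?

Yes, the ideals are equal.

Two ideals are equal iff their reduced Gröbner bases coincide (the reduced basis is unique for a fixed ordering).
Buchberger on the first generating set:
f_1 = xy - y + z + 1, LT = xy.
f_2 = -z, LT = z.

The S-polynomials (S(f_1,f_2)) all reduce to 0 modulo the current basis, so we have a Gröbner basis.
Inter-reduce: drop elements whose leading term is divisible by another's, tail-reduce, and make monic.
Reduced Gröbner basis: {xy - y + 1, z}.

Buchberger on the second generating set:
h_1 = -xy + y + z - 1, LT = xy.
h_2 = xy - y + z + 1, LT = xy.

S(h_1,h_2): lcm = xy. S = z.
  reduce S modulo (h_1, h_2):
  remainder z ≠ 0; add k_3 = z to the basis.

The other S-polynomials (S(h_1,k_3), S(h_2,k_3)) all reduce to 0 modulo the current basis, so we have a Gröbner basis.
Inter-reduce: drop elements whose leading term is divisible by another's, tail-reduce, and make monic.
Reduced Gröbner basis: {xy - y + 1, z}.

These coincide, so the ideals are equal.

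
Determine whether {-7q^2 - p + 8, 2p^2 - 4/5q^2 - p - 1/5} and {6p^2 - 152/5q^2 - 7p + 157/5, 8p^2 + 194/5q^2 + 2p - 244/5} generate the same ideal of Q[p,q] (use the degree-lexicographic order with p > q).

Yes, the ideals are equal.

Since reduced Gröbner bases are canonical representatives of ideals under a given ordering, it suffices to compute and compare them.
Buchberger on the first generating set:
f_1 = -7q^2 - p + 8, LT = q^2.
f_2 = 2p^2 - 4/5q^2 - p - 1/5, LT = p^2.

The S-polynomials (S(f_1,f_2)) all reduce to 0 modulo the current basis, so we have a Gröbner basis.
Inter-reduce: drop elements whose leading term is divisible by another's, tail-reduce, and make monic.
Reduced Gröbner basis: {p^2 - 31/70p - 39/70, q^2 + 1/7p - 8/7}.

Buchberger on the second generating set:
h_1 = 6p^2 - 152/5q^2 - 7p + 157/5, LT = p^2.
h_2 = 8p^2 + 194/5q^2 + 2p - 244/5, LT = p^2.

S(h_1,h_2): lcm = p^2. S = -119/12q^2 - 17/12p + 34/3.
  leading term q^2: no divisor's leading term divides it; move -119/12q^2 to the remainder.
  leading term p: no divisor's leading term divides it; move -17/12p to the remainder.
  leading term 1: no divisor's leading term divides it; move 34/3 to the remainder.
  remainder -119/12q^2 - 17/12p + 34/3 ≠ 0; add k_3 = -119/12q^2 - 17/12p + 34/3 to the basis.

The other S-polynomials (S(h_1,k_3), S(h_2,k_3)) all reduce to 0 modulo the current basis, so we have a Gröbner basis.
Inter-reduce: drop elements whose leading term is divisible by another's, tail-reduce, and make monic.
Reduced Gröbner basis: {p^2 - 31/70p - 39/70, q^2 + 1/7p - 8/7}.

Same reduced basis, so the two generating sets span the same ideal.
The choice of monomial ordering does not affect the verdict — as long as both bases are computed under the same ordering, their equality decides ideal equality.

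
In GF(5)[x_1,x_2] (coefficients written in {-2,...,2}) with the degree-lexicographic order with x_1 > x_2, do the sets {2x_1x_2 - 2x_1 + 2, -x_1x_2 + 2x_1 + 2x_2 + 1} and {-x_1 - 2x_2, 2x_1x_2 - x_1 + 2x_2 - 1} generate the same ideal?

Since reduced Gröbner bases are canonical representatives of ideals under a given ordering, it suffices to compute and compare them.
Buchberger on the first generating set:
f_1 = 2x_1x_2 - 2x_1 + 2, LT = x_1x_2.
f_2 = -x_1x_2 + 2x_1 + 2x_2 + 1, LT = x_1x_2.

S(f_1,f_2): lcm = x_1x_2. S = x_1 + 2x_2 + 2.
  leading term x_1: no divisor's leading term divides it; move x_1 to the remainder.
  leading term x_2: no divisor's leading term divides it; move 2x_2 to the remainder.
  leading term 1: no divisor's leading term divides it; move 2 to the remainder.
  remainder x_1 + 2x_2 + 2 ≠ 0; add g_3 = x_1 + 2x_2 + 2 to the basis.

S(f_1,g_3): lcm = x_1x_2. S = -2x_2^2 - x_1 - 2x_2 + 1.
  leading term x_2^2: no divisor's leading term divides it; move -2x_2^2 to the remainder.
  leading term x_1: subtract (-1)·g_3 from -x_1 - 2x_2 + 1 → -2
  leading term 1: no divisor's leading term divides it; move -2 to the remainder.
  remainder -2x_2^2 - 2 ≠ 0; add g_4 = -2x_2^2 - 2 to the basis.

The other S-polynomials (S(f_2,g_3), S(f_1,g_4), S(f_2,g_4), S(g_3,g_4)) all reduce to 0 modulo the current basis, so we have a Gröbner basis.
Inter-reduce: drop elements whose leading term is divisible by another's, tail-reduce, and make monic.
Reduced Gröbner basis: {x_2^2 + 1, x_1 + 2x_2 + 2}.

Buchberger on the second generating set:
h_1 = -x_1 - 2x_2, LT = x_1.
h_2 = 2x_1x_2 - x_1 + 2x_2 - 1, LT = x_1x_2.

S(h_1,h_2): lcm = x_1x_2. S = 2x_2^2 - 2x_1 - x_2 - 2.
  leading term x_2^2: no divisor's leading term divides it; move 2x_2^2 to the remainder.
  leading term x_1: subtract (2)·h_1 from -2x_1 - x_2 - 2 → -2x_2 - 2
  leading term x_2: no divisor's leading term divides it; move -2x_2 to the remainder.
  leading term 1: no divisor's leading term divides it; move -2 to the remainder.
  remainder 2x_2^2 - 2x_2 - 2 ≠ 0; add k_3 = 2x_2^2 - 2x_2 - 2 to the basis.

The other S-polynomials (S(h_1,k_3), S(h_2,k_3)) all reduce to 0 modulo the current basis, so we have a Gröbner basis.
Inter-reduce: drop elements whose leading term is divisible by another's, tail-reduce, and make monic.
Reduced Gröbner basis: {x_2^2 - x_2 - 1, x_1 + 2x_2}.

The bases are distinct; the ideals are different.

No, the ideals differ.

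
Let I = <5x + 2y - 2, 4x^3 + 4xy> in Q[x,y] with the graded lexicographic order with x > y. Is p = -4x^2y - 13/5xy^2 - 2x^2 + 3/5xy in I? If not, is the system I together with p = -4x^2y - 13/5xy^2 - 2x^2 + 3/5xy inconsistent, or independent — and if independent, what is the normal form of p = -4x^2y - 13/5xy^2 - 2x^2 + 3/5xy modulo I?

-4x^2y - 13/5xy^2 - 2x^2 + 3/5xy is independent of I; its normal form modulo I is -81/50y^2 + 77/50y + 2/25.

First compute the reduced Gröbner basis of I by Buchberger's algorithm.
f_1 = 5x + 2y - 2, LT = x.
f_2 = 4x^3 + 4xy, LT = x^3.

S(f_1,f_2): lcm = x^3. S = 2/5x^2y - 2/5x^2 - xy.
  reduce S modulo (f_1, f_2):
  remainder 8/125y^3 + 26/125y^2 - 26/125y - 8/125 ≠ 0; add h_3 = 8/125y^3 + 26/125y^2 - 26/125y - 8/125 to the basis.

The other S-polynomials (S(f_1,h_3), S(f_2,h_3)) all reduce to 0 modulo the current basis, so we have a Gröbner basis.
Inter-reduce: drop elements whose leading term is divisible by another's, tail-reduce, and make monic.
Reduced Gröbner basis: {y^3 + 13/4y^2 - 13/4y - 1, x + 2/5y - 2/5}.
Label its elements g_1 = y^3 + 13/4y^2 - 13/4y - 1, g_2 = x + 2/5y - 2/5.

Reduce p = -4x^2y - 13/5xy^2 - 2x^2 + 3/5xy modulo G:
  leading term x^2y: subtract (-4xy)·g_2 from -4x^2y - 13/5xy^2 - 2x^2 + 3/5xy → -xy^2 - 2x^2 - xy
  leading term xy^2: subtract (-y^2)·g_2 from -xy^2 - 2x^2 - xy → 2/5y^3 - 2x^2 - xy - 2/5y^2
  leading term y^3: subtract (2/5)·g_1 from 2/5y^3 - 2x^2 - xy - 2/5y^2 → -2x^2 - xy - 17/10y^2 + 13/10y + 2/5
  leading term x^2: subtract (-2x)·g_2 from -2x^2 - xy - 17/10y^2 + 13/10y + 2/5 → -1/5xy - 17/10y^2 - 4/5x + 13/10y + 2/5
  leading term xy: subtract (-1/5y)·g_2 from -1/5xy - 17/10y^2 - 4/5x + 13/10y + 2/5 → -81/50y^2 - 4/5x + 61/50y + 2/5
  leading term y^2: no divisor's leading term divides it; move -81/50y^2 to the remainder.
  leading term x: subtract (-4/5)·g_2 from -4/5x + 61/50y + 2/5 → 77/50y + 2/25
  leading term y: no divisor's leading term divides it; move 77/50y to the remainder.
  leading term 1: no divisor's leading term divides it; move 2/25 to the remainder.
  normal form = -81/50y^2 + 77/50y + 2/25.
The normal form is nonzero, so p ∉ I. Since p minus its normal form lies in I, I + (p) = I + (r) where r = -81/50y^2 + 77/50y + 2/25; decide whether this ideal is the whole ring.
Run Buchberger on G together with r (pairs among the g_i already reduce to 0 since G is a Gröbner basis):
g_1 = y^3 + 13/4y^2 - 13/4y - 1, LT = y^3.
g_2 = x + 2/5y - 2/5, LT = x.
r = -81/50y^2 + 77/50y + 2/25, LT = y^2.

S(g_1,r): lcm = y^3. S = 1361/324y^2 - 1037/324y - 1.
  reduce S modulo (g_1, g_2, r):
  remainder 5200/6561y - 5200/6561 ≠ 0; add m_4 = 5200/6561y - 5200/6561 to the basis.

The other S-polynomials (S(g_1,g_2), S(g_2,r), S(g_1,m_4), S(g_2,m_4), S(r,m_4)) all reduce to 0 modulo the current basis, so we have a Gröbner basis.
Inter-reduce: drop elements whose leading term is divisible by another's, tail-reduce, and make monic.
Reduced Gröbner basis: {x, y - 1}.
The reduced Gröbner basis of I + (p) is {x, y - 1} ≠ {1}, a proper ideal, so the enlarged system stays consistent: p is independent of I, with normal form -81/50y^2 + 77/50y + 2/25.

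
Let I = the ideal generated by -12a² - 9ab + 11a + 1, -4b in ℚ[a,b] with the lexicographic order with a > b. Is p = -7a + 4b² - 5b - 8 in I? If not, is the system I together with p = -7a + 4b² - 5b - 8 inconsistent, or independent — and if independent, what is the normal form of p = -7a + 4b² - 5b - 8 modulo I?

First compute the reduced Gröbner basis of I by Buchberger's algorithm.
f_1 = -12a² - 9ab + 11a + 1, LT = a².
f_2 = -4b, LT = b.

The S-polynomials (S(f_1,f_2)) all reduce to 0 modulo the current basis, so we have a Gröbner basis.
Inter-reduce: drop elements whose leading term is divisible by another's, tail-reduce, and make monic.
Reduced Gröbner basis: {a² - 11/12a - 1/12, b}.
Label its elements g_1 = a² - 11/12a - 1/12, g_2 = b.

Reduce p = -7a + 4b² - 5b - 8 modulo G:
  leading term a: no divisor's leading term divides it; move -7a to the remainder.
  leading term b²: subtract (4b)·g_2 from 4b² - 5b - 8 → -5b - 8
  leading term b: subtract (-5)·g_2 from -5b - 8 → -8
  leading term 1: no divisor's leading term divides it; move -8 to the remainder.
  normal form = -7a - 8.
The normal form is nonzero, so p ∉ I. Since p minus its normal form lies in I, I + (p) = I + (r) where r = -7a - 8; decide whether this ideal is the whole ring.
Run Buchberger on G together with r (pairs among the g_i already reduce to 0 since G is a Gröbner basis):
g_1 = a² - 11/12a - 1/12, LT = a².
g_2 = b, LT = b.
r = -7a - 8, LT = a.

S(g_1,r): lcm = a². S = -173/84a - 1/12.
  leading term a: subtract (173/588)·r from -173/84a - 1/12 → 445/196
  leading term 1: no divisor's leading term divides it; move 445/196 to the remainder.
  remainder 445/196 ≠ 0; add m_4 = 445/196 to the basis.

The other S-polynomials (S(g_1,g_2), S(g_2,r), S(g_1,m_4), S(g_2,m_4), S(r,m_4)) all reduce to 0 modulo the current basis, so we have a Gröbner basis.
Inter-reduce: drop elements whose leading term is divisible by another's, tail-reduce, and make monic.
Reduced Gröbner basis: {1}.
The reduced Gröbner basis of I + (p) is {1}: the ideal is the whole ring, so the enlarged system has no common solution — adjoining p is inconsistent.

Adjoining -7a + 4b² - 5b - 8 makes the ideal the whole ring: the system is inconsistent.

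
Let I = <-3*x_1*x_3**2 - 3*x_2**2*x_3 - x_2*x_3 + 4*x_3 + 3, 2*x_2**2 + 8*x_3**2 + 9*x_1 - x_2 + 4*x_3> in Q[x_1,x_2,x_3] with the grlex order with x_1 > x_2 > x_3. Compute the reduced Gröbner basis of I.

f_1 = -3*x_1*x_3**2 - 3*x_2**2*x_3 - x_2*x_3 + 4*x_3 + 3, LT = x_1*x_3**2.
f_2 = 2*x_2**2 + 8*x_3**2 + 9*x_1 - x_2 + 4*x_3, LT = x_2**2.

The S-polynomials (S(f_1,f_2)) all reduce to 0 modulo the current basis, so we have a Gröbner basis.

G = {x_1*x_3**2 - 4*x_3**3 - 9/2*x_1*x_3 + 5/6*x_2*x_3 - 2*x_3**2 - 4/3*x_3 - 1, x_2**2 + 4*x_3**2 + 9/2*x_1 - 1/2*x_2 + 2*x_3}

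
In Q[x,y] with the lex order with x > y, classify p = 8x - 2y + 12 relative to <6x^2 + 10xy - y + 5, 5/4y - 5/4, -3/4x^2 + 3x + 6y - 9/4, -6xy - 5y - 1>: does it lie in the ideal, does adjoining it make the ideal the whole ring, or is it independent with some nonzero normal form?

First compute the reduced Gröbner basis of I by Buchberger's algorithm.
f_1 = 6x^2 + 10xy - y + 5, LT = x^2.
f_2 = 5/4y - 5/4, LT = y.
f_3 = -3/4x^2 + 3x + 6y - 9/4, LT = x^2.
f_4 = -6xy - 5y - 1, LT = xy.

S(f_1,f_2): leading monomials are coprime, so the S-polynomial reduces to 0 (Buchberger's first criterion).
S(f_1,f_3): lcm = x^2. S = 5/3xy + 4x + 47/6y - 13/6.
  leading term xy: subtract (4/3x)·f_2 from 5/3xy + 4x + 47/6y - 13/6 → 17/3x + 47/6y - 13/6
  leading term x: no divisor's leading term divides it; move 17/3x to the remainder.
  leading term y: subtract (94/15)·f_2 from 47/6y - 13/6 → 17/3
  leading term 1: no divisor's leading term divides it; move 17/3 to the remainder.
  remainder 17/3x + 17/3 ≠ 0; add h_5 = 17/3x + 17/3 to the basis.

S(f_1,f_4): lcm = x^2y. S = 5/3xy^2 - 5/6xy - 1/6x - 1/6y^2 + 5/6y.
  leading term xy^2: subtract (4/3xy)·f_2 from 5/3xy^2 - 5/6xy - 1/6x - 1/6y^2 + 5/6y → 5/6xy - 1/6x - 1/6y^2 + 5/6y
  leading term xy: subtract (2/3x)·f_2 from 5/6xy - 1/6x - 1/6y^2 + 5/6y → 2/3x - 1/6y^2 + 5/6y
  leading term x: subtract (2/17)·h_5 from 2/3x - 1/6y^2 + 5/6y → -1/6y^2 + 5/6y - 2/3
  leading term y^2: subtract (-2/15y)·f_2 from -1/6y^2 + 5/6y - 2/3 → 2/3y - 2/3
  leading term y: subtract (8/15)·f_2 from 2/3y - 2/3 → 0
  remainder 0.

S(f_2,f_3): leading monomials are coprime, so the S-polynomial reduces to 0 (Buchberger's first criterion).
S(f_2,f_4): lcm = xy. S = -x - 5/6y - 1/6.
  leading term x: subtract (-3/17)·h_5 from -x - 5/6y - 1/6 → -5/6y + 5/6
  leading term y: subtract (-2/3)·f_2 from -5/6y + 5/6 → 0
  remainder 0.

S(f_3,f_4): lcm = x^2y. S = -29/6xy - 1/6x - 8y^2 + 3y.
  leading term xy: subtract (-58/15x)·f_2 from -29/6xy - 1/6x - 8y^2 + 3y → -5x - 8y^2 + 3y
  leading term x: subtract (-15/17)·h_5 from -5x - 8y^2 + 3y → -8y^2 + 3y + 5
  leading term y^2: subtract (-32/5y)·f_2 from -8y^2 + 3y + 5 → -5y + 5
  leading term y: subtract (-4)·f_2 from -5y + 5 → 0
  remainder 0.

S(f_1,h_5): lcm = x^2. S = 5/3xy - x - 1/6y + 5/6.
  leading term xy: subtract (4/3x)·f_2 from 5/3xy - x - 1/6y + 5/6 → 2/3x - 1/6y + 5/6
  leading term x: subtract (2/17)·h_5 from 2/3x - 1/6y + 5/6 → -1/6y + 1/6
  leading term y: subtract (-2/15)·f_2 from -1/6y + 1/6 → 0
  remainder 0.

S(f_2,h_5): leading monomials are coprime, so the S-polynomial reduces to 0 (Buchberger's first criterion).
S(f_3,h_5): lcm = x^2. S = -5x - 8y + 3.
  leading term x: subtract (-15/17)·h_5 from -5x - 8y + 3 → -8y + 8
  leading term y: subtract (-32/5)·f_2 from -8y + 8 → 0
  remainder 0.

S(f_4,h_5): lcm = xy. S = -1/6y + 1/6.
  leading term y: subtract (-2/15)·f_2 from -1/6y + 1/6 → 0
  remainder 0.

Every S-polynomial of the final basis reduces to 0, so we have a Gröbner basis.
Inter-reduce: drop elements whose leading term is divisible by another's, tail-reduce, and make monic.
Reduced Gröbner basis: {x + 1, y - 1}.
Label its elements g_1 = x + 1, g_2 = y - 1.

Reduce p = 8x - 2y + 12 modulo G:
  leading term x: subtract (8)·g_1 from 8x - 2y + 12 → -2y + 4
  leading term y: subtract (-2)·g_2 from -2y + 4 → 2
  leading term 1: no divisor's leading term divides it; move 2 to the remainder.
  normal form = 2.
The normal form is nonzero, so p ∉ I. Since p minus its normal form lies in I, I + (p) = I + (r) where r = 2; decide whether this ideal is the whole ring.
Here r = 2 is a nonzero constant, hence a unit: 1 ∈ I + (p), the Gröbner basis of I + (p) is {1}, and the enlarged system has no common solution — adjoining p is inconsistent.

Adjoining 8x - 2y + 12 makes the ideal the whole ring: the system is inconsistent.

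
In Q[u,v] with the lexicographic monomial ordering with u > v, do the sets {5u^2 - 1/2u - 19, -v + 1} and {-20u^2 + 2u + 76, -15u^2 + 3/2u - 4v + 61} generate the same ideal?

Yes, the ideals are equal.

For a fixed monomial order, each ideal has a unique reduced Gröbner basis; comparing bases decides equality.
Buchberger on the first generating set:
f_1 = 5u^2 - 1/2u - 19, LT = u^2.
f_2 = -v + 1, LT = v.

S(f_1,f_2): leading monomials are coprime, so the S-polynomial reduces to 0 (Buchberger's first criterion).
Every S-polynomial of the final basis reduces to 0, so we have a Gröbner basis.
Inter-reduce: drop elements whose leading term is divisible by another's, tail-reduce, and make monic.
Reduced Gröbner basis: {u^2 - 1/10u - 19/5, v - 1}.

Buchberger on the second generating set:
h_1 = -20u^2 + 2u + 76, LT = u^2.
h_2 = -15u^2 + 3/2u - 4v + 61, LT = u^2.

S(h_1,h_2): lcm = u^2. S = -4/15v + 4/15.
  leading term v: no divisor's leading term divides it; move -4/15v to the remainder.
  leading term 1: no divisor's leading term divides it; move 4/15 to the remainder.
  remainder -4/15v + 4/15 ≠ 0; add k_3 = -4/15v + 4/15 to the basis.

S(h_1,k_3): leading monomials are coprime, so the S-polynomial reduces to 0 (Buchberger's first criterion).
S(h_2,k_3): leading monomials are coprime, so the S-polynomial reduces to 0 (Buchberger's first criterion).
Every S-polynomial of the final basis reduces to 0, so we have a Gröbner basis.
Inter-reduce: drop elements whose leading term is divisible by another's, tail-reduce, and make monic.
Reduced Gröbner basis: {u^2 - 1/10u - 19/5, v - 1}.

The two bases agree; hence the ideals are identical.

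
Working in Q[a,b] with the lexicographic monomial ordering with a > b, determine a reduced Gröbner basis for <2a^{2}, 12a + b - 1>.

f_1 = 2a^{2}, LT = a^{2}.
f_2 = 12a + b - 1, LT = a.

S(f_1,f_2): lcm = a^{2}. S = -\tfrac{1}{12}ab + \tfrac{1}{12}a.
  leading term ab: subtract (-\tfrac{1}{144}b)·f_2 from -\tfrac{1}{12}ab + \tfrac{1}{12}a → \tfrac{1}{12}a + \tfrac{1}{144}b^{2} - \tfrac{1}{144}b
  leading term a: subtract (\tfrac{1}{144})·f_2 from \tfrac{1}{12}a + \tfrac{1}{144}b^{2} - \tfrac{1}{144}b → \tfrac{1}{144}b^{2} - \tfrac{1}{72}b + \tfrac{1}{144}
  leading term b^{2}: no divisor's leading term divides it; move \tfrac{1}{144}b^{2} to the remainder.
  leading term b: no divisor's leading term divides it; move -\tfrac{1}{72}b to the remainder.
  leading term 1: no divisor's leading term divides it; move \tfrac{1}{144} to the remainder.
  remainder \tfrac{1}{144}b^{2} - \tfrac{1}{72}b + \tfrac{1}{144} ≠ 0; add g_3 = \tfrac{1}{144}b^{2} - \tfrac{1}{72}b + \tfrac{1}{144} to the basis.

The other S-polynomials (S(f_1,g_3), S(f_2,g_3)) all reduce to 0 modulo the current basis, so we have a Gröbner basis.
Inter-reduce: drop elements whose leading term is divisible by another's, tail-reduce, and make monic.

G = {a + \tfrac{1}{12}b - \tfrac{1}{12}, b^{2} - 2b + 1}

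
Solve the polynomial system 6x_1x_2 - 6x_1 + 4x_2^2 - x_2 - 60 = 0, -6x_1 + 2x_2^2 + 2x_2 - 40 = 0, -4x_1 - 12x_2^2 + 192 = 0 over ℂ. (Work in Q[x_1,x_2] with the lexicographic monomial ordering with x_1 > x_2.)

{(0, 4)}

Compute a lex Gröbner basis by Buchberger's algorithm.
f_1 = 6x_1x_2 - 6x_1 + 4x_2^2 - x_2 - 60, LT = x_1x_2.
f_2 = -6x_1 + 2x_2^2 + 2x_2 - 40, LT = x_1.
f_3 = -4x_1 - 12x_2^2 + 192, LT = x_1.

S(f_1,f_2): lcm = x_1x_2. S = -x_1 + 1/3x_2^3 + x_2^2 - 41/6x_2 - 10.
  leading term x_1: subtract (1/6)·f_2 from -x_1 + 1/3x_2^3 + x_2^2 - 41/6x_2 - 10 → 1/3x_2^3 + 2/3x_2^2 - 43/6x_2 - 10/3
  leading term x_2^3: no divisor's leading term divides it; move 1/3x_2^3 to the remainder.
  leading term x_2^2: no divisor's leading term divides it; move 2/3x_2^2 to the remainder.
  leading term x_2: no divisor's leading term divides it; move -43/6x_2 to the remainder.
  leading term 1: no divisor's leading term divides it; move -10/3 to the remainder.
  remainder 1/3x_2^3 + 2/3x_2^2 - 43/6x_2 - 10/3 ≠ 0; add h_4 = 1/3x_2^3 + 2/3x_2^2 - 43/6x_2 - 10/3 to the basis.

S(f_1,f_3): lcm = x_1x_2. S = -x_1 - 3x_2^3 + 2/3x_2^2 + 287/6x_2 - 10.
  leading term x_1: subtract (1/6)·f_2 from -x_1 - 3x_2^3 + 2/3x_2^2 + 287/6x_2 - 10 → -3x_2^3 + 1/3x_2^2 + 95/2x_2 - 10/3
  leading term x_2^3: subtract (-9)·h_4 from -3x_2^3 + 1/3x_2^2 + 95/2x_2 - 10/3 → 19/3x_2^2 - 17x_2 - 100/3
  leading term x_2^2: no divisor's leading term divides it; move 19/3x_2^2 to the remainder.
  leading term x_2: no divisor's leading term divides it; move -17x_2 to the remainder.
  leading term 1: no divisor's leading term divides it; move -100/3 to the remainder.
  remainder 19/3x_2^2 - 17x_2 - 100/3 ≠ 0; add h_5 = 19/3x_2^2 - 17x_2 - 100/3 to the basis.

S(f_2,f_3): lcm = x_1. S = -10/3x_2^2 - 1/3x_2 + 164/3.
  leading term x_2^2: subtract (-10/19)·h_5 from -10/3x_2^2 - 1/3x_2 + 164/3 → -529/57x_2 + 2116/57
  leading term x_2: no divisor's leading term divides it; move -529/57x_2 to the remainder.
  leading term 1: no divisor's leading term divides it; move 2116/57 to the remainder.
  remainder -529/57x_2 + 2116/57 ≠ 0; add h_6 = -529/57x_2 + 2116/57 to the basis.

S(f_1,h_4): lcm = x_1x_2^3. S = -3x_1x_2^2 + 43/2x_1x_2 + 10x_1 + 2/3x_2^4 - 1/6x_2^3 - 10x_2^2.
  leading term x_1x_2^2: subtract (-1/2x_2)·f_1 from -3x_1x_2^2 + 43/2x_1x_2 + 10x_1 + 2/3x_2^4 - 1/6x_2^3 - 10x_2^2 → 37/2x_1x_2 + 10x_1 + 2/3x_2^4 + 11/6x_2^3 - 21/2x_2^2 - 30x_2
  leading term x_1x_2: subtract (37/12)·f_1 from 37/2x_1x_2 + 10x_1 + 2/3x_2^4 + 11/6x_2^3 - 21/2x_2^2 - 30x_2 → 57/2x_1 + 2/3x_2^4 + 11/6x_2^3 - 137/6x_2^2 - 323/12x_2 + 185
  leading term x_1: subtract (-19/4)·f_2 from 57/2x_1 + 2/3x_2^4 + 11/6x_2^3 - 137/6x_2^2 - 323/12x_2 + 185 → 2/3x_2^4 + 11/6x_2^3 - 40/3x_2^2 - 209/12x_2 - 5
  leading term x_2^4: subtract (2x_2)·h_4 from 2/3x_2^4 + 11/6x_2^3 - 40/3x_2^2 - 209/12x_2 - 5 → 1/2x_2^3 + x_2^2 - 43/4x_2 - 5
  leading term x_2^3: subtract (3/2)·h_4 from 1/2x_2^3 + x_2^2 - 43/4x_2 - 5 → 0
  remainder 0.

S(f_2,h_4): leading monomials are coprime, so the S-polynomial reduces to 0 (Buchberger's first criterion).
S(f_3,h_4): leading monomials are coprime, so the S-polynomial reduces to 0 (Buchberger's first criterion).
S(f_1,h_5): lcm = x_1x_2^2. S = 32/19x_1x_2 + 100/19x_1 + 2/3x_2^3 - 1/6x_2^2 - 10x_2.
  leading term x_1x_2: subtract (16/57)·f_1 from 32/19x_1x_2 + 100/19x_1 + 2/3x_2^3 - 1/6x_2^2 - 10x_2 → 132/19x_1 + 2/3x_2^3 - 49/38x_2^2 - 554/57x_2 + 320/19
  leading term x_1: subtract (-22/19)·f_2 from 132/19x_1 + 2/3x_2^3 - 49/38x_2^2 - 554/57x_2 + 320/19 → 2/3x_2^3 + 39/38x_2^2 - 422/57x_2 - 560/19
  leading term x_2^3: subtract (2)·h_4 from 2/3x_2^3 + 39/38x_2^2 - 422/57x_2 - 560/19 → -35/114x_2^2 + 395/57x_2 - 1300/57
  leading term x_2^2: subtract (-35/722)·h_5 from -35/114x_2^2 + 395/57x_2 - 1300/57 → 13225/2166x_2 - 26450/1083
  leading term x_2: subtract (-25/38)·h_6 from 13225/2166x_2 - 26450/1083 → 0
  remainder 0.

S(f_2,h_5): leading monomials are coprime, so the S-polynomial reduces to 0 (Buchberger's first criterion).
S(f_3,h_5): leading monomials are coprime, so the S-polynomial reduces to 0 (Buchberger's first criterion).
S(h_4,h_5): lcm = x_2^3. S = 89/19x_2^2 - 617/38x_2 - 10.
  leading term x_2^2: subtract (267/361)·h_5 from 89/19x_2^2 - 617/38x_2 - 10 → -2645/722x_2 + 5290/361
  leading term x_2: subtract (15/38)·h_6 from -2645/722x_2 + 5290/361 → 0
  remainder 0.

S(f_1,h_6): lcm = x_1x_2. S = 3x_1 + 2/3x_2^2 - 1/6x_2 - 10.
  leading term x_1: subtract (-1/2)·f_2 from 3x_1 + 2/3x_2^2 - 1/6x_2 - 10 → 5/3x_2^2 + 5/6x_2 - 30
  leading term x_2^2: subtract (5/19)·h_5 from 5/3x_2^2 + 5/6x_2 - 30 → 605/114x_2 - 1210/57
  leading term x_2: subtract (-605/1058)·h_6 from 605/114x_2 - 1210/57 → 0
  remainder 0.

S(f_2,h_6): leading monomials are coprime, so the S-polynomial reduces to 0 (Buchberger's first criterion).
S(f_3,h_6): leading monomials are coprime, so the S-polynomial reduces to 0 (Buchberger's first criterion).
S(h_4,h_6): lcm = x_2^3. S = 6x_2^2 - 43/2x_2 - 10.
  leading term x_2^2: subtract (18/19)·h_5 from 6x_2^2 - 43/2x_2 - 10 → -205/38x_2 + 410/19
  leading term x_2: subtract (615/1058)·h_6 from -205/38x_2 + 410/19 → 0
  remainder 0.

S(h_5,h_6): lcm = x_2^2. S = 25/19x_2 - 100/19.
  leading term x_2: subtract (-75/529)·h_6 from 25/19x_2 - 100/19 → 0
  remainder 0.

Every S-polynomial of the final basis reduces to 0, so we have a Gröbner basis.
Inter-reduce: drop elements whose leading term is divisible by another's, tail-reduce, and make monic.
Reduced Gröbner basis: {x_1, x_2 - 4}.

The lex basis is triangular: the last element involves only x_2. Solving x_2 - 4 = 0 gives x_2 ∈ {4}; substituting each value into the earlier elements determines the remaining variables.
  x_2 = 4: the earlier basis element becomes x_1 = 0, giving x_1 = 0 — point (0, 4).
Check: every point annihilates each of the original generators.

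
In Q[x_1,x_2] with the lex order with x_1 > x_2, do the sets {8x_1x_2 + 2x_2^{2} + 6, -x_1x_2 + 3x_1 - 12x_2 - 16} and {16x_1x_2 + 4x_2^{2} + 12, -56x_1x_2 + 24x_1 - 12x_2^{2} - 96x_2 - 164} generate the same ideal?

Two ideals are equal iff their reduced Gröbner bases coincide (the reduced basis is unique for a fixed ordering).
Buchberger on the first generating set:
f_1 = 8x_1x_2 + 2x_2^{2} + 6, LT = x_1x_2.
f_2 = -x_1x_2 + 3x_1 - 12x_2 - 16, LT = x_1x_2.

S(f_1,f_2): lcm = x_1x_2. S = 3x_1 + \tfrac{1}{4}x_2^{2} - 12x_2 - \tfrac{61}{4}.
  leading term x_1: no divisor's leading term divides it; move 3x_1 to the remainder.
  leading term x_2^{2}: no divisor's leading term divides it; move \tfrac{1}{4}x_2^{2} to the remainder.
  leading term x_2: no divisor's leading term divides it; move -12x_2 to the remainder.
  leading term 1: no divisor's leading term divides it; move -\tfrac{61}{4} to the remainder.
  remainder 3x_1 + \tfrac{1}{4}x_2^{2} - 12x_2 - \tfrac{61}{4} ≠ 0; add g_3 = 3x_1 + \tfrac{1}{4}x_2^{2} - 12x_2 - \tfrac{61}{4} to the basis.

S(f_1,g_3): lcm = x_1x_2. S = -\tfrac{1}{12}x_2^{3} + \tfrac{17}{4}x_2^{2} + \tfrac{61}{12}x_2 + \tfrac{3}{4}.
  leading term x_2^{3}: no divisor's leading term divides it; move -\tfrac{1}{12}x_2^{3} to the remainder.
  leading term x_2^{2}: no divisor's leading term divides it; move \tfrac{17}{4}x_2^{2} to the remainder.
  leading term x_2: no divisor's leading term divides it; move \tfrac{61}{12}x_2 to the remainder.
  leading term 1: no divisor's leading term divides it; move \tfrac{3}{4} to the remainder.
  remainder -\tfrac{1}{12}x_2^{3} + \tfrac{17}{4}x_2^{2} + \tfrac{61}{12}x_2 + \tfrac{3}{4} ≠ 0; add g_4 = -\tfrac{1}{12}x_2^{3} + \tfrac{17}{4}x_2^{2} + \tfrac{61}{12}x_2 + \tfrac{3}{4} to the basis.

The other S-polynomials (S(f_2,g_3), S(f_1,g_4), S(f_2,g_4), S(g_3,g_4)) all reduce to 0 modulo the current basis, so we have a Gröbner basis.
Inter-reduce: drop elements whose leading term is divisible by another's, tail-reduce, and make monic.
Reduced Gröbner basis: {x_1 + \tfrac{1}{12}x_2^{2} - 4x_2 - \tfrac{61}{12}, x_2^{3} - 51x_2^{2} - 61x_2 - 9}.

Buchberger on the second generating set:
h_1 = 16x_1x_2 + 4x_2^{2} + 12, LT = x_1x_2.
h_2 = -56x_1x_2 + 24x_1 - 12x_2^{2} - 96x_2 - 164, LT = x_1x_2.

S(h_1,h_2): lcm = x_1x_2. S = \tfrac{3}{7}x_1 + \tfrac{1}{28}x_2^{2} - \tfrac{12}{7}x_2 - \tfrac{61}{28}.
  leading term x_1: no divisor's leading term divides it; move \tfrac{3}{7}x_1 to the remainder.
  leading term x_2^{2}: no divisor's leading term divides it; move \tfrac{1}{28}x_2^{2} to the remainder.
  leading term x_2: no divisor's leading term divides it; move -\tfrac{12}{7}x_2 to the remainder.
  leading term 1: no divisor's leading term divides it; move -\tfrac{61}{28} to the remainder.
  remainder \tfrac{3}{7}x_1 + \tfrac{1}{28}x_2^{2} - \tfrac{12}{7}x_2 - \tfrac{61}{28} ≠ 0; add k_3 = \tfrac{3}{7}x_1 + \tfrac{1}{28}x_2^{2} - \tfrac{12}{7}x_2 - \tfrac{61}{28} to the basis.

S(h_1,k_3): lcm = x_1x_2. S = -\tfrac{1}{12}x_2^{3} + \tfrac{17}{4}x_2^{2} + \tfrac{61}{12}x_2 + \tfrac{3}{4}.
  leading term x_2^{3}: no divisor's leading term divides it; move -\tfrac{1}{12}x_2^{3} to the remainder.
  leading term x_2^{2}: no divisor's leading term divides it; move \tfrac{17}{4}x_2^{2} to the remainder.
  leading term x_2: no divisor's leading term divides it; move \tfrac{61}{12}x_2 to the remainder.
  leading term 1: no divisor's leading term divides it; move \tfrac{3}{4} to the remainder.
  remainder -\tfrac{1}{12}x_2^{3} + \tfrac{17}{4}x_2^{2} + \tfrac{61}{12}x_2 + \tfrac{3}{4} ≠ 0; add k_4 = -\tfrac{1}{12}x_2^{3} + \tfrac{17}{4}x_2^{2} + \tfrac{61}{12}x_2 + \tfrac{3}{4} to the basis.

The other S-polynomials (S(h_2,k_3), S(h_1,k_4), S(h_2,k_4), S(k_3,k_4)) all reduce to 0 modulo the current basis, so we have a Gröbner basis.
Inter-reduce: drop elements whose leading term is divisible by another's, tail-reduce, and make monic.
Reduced Gröbner basis: {x_1 + \tfrac{1}{12}x_2^{2} - 4x_2 - \tfrac{61}{12}, x_2^{3} - 51x_2^{2} - 61x_2 - 9}.

Same reduced basis, so the two generating sets span the same ideal.
The same test decides containment: I ⊆ J iff every generator of I reduces to 0 modulo a Gröbner basis of J.

Yes, the ideals are equal.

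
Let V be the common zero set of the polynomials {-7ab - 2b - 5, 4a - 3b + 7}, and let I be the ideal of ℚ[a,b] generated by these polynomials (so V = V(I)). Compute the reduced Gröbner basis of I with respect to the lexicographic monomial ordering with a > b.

f_1 = -7ab - 2b - 5, LT = ab.
f_2 = 4a - 3b + 7, LT = a.

S(f_1,f_2): lcm = ab. S = ¾b² - 41/28b + 5/7.
  leading term b²: no divisor's leading term divides it; move ¾b² to the remainder.
  leading term b: no divisor's leading term divides it; move -41/28b to the remainder.
  leading term 1: no divisor's leading term divides it; move 5/7 to the remainder.
  remainder ¾b² - 41/28b + 5/7 ≠ 0; add g_3 = ¾b² - 41/28b + 5/7 to the basis.

The other S-polynomials (S(f_1,g_3), S(f_2,g_3)) all reduce to 0 modulo the current basis, so we have a Gröbner basis.
Inter-reduce: drop elements whose leading term is divisible by another's, tail-reduce, and make monic.

G = {a - ¾b + 7/4, b² - 41/21b + 20/21}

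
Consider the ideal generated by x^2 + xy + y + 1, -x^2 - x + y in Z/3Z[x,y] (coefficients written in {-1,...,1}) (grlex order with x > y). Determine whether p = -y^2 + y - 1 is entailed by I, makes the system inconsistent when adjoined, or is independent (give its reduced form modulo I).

First compute the reduced Gröbner basis of I by Buchberger's algorithm.
f_1 = x^2 + xy + y + 1, LT = x^2.
f_2 = -x^2 - x + y, LT = x^2.

S(f_1,f_2): lcm = x^2. S = xy - x - y + 1.
  leading term xy: no divisor's leading term divides it; move xy to the remainder.
  leading term x: no divisor's leading term divides it; move -x to the remainder.
  leading term y: no divisor's leading term divides it; move -y to the remainder.
  leading term 1: no divisor's leading term divides it; move 1 to the remainder.
  remainder xy - x - y + 1 ≠ 0; add h_3 = xy - x - y + 1 to the basis.

S(f_1,h_3): lcm = x^2y. S = xy^2 + x^2 + xy + y^2 - x + y.
  leading term xy^2: subtract (y)·h_3 from xy^2 + x^2 + xy + y^2 - x + y → x^2 - xy - y^2 - x
  leading term x^2: subtract (1)·f_1 from x^2 - xy - y^2 - x → xy - y^2 - x - y - 1
  leading term xy: subtract (1)·h_3 from xy - y^2 - x - y - 1 → -y^2 + 1
  leading term y^2: no divisor's leading term divides it; move -y^2 to the remainder.
  leading term 1: no divisor's leading term divides it; move 1 to the remainder.
  remainder -y^2 + 1 ≠ 0; add h_4 = -y^2 + 1 to the basis.

S(f_2,h_3): lcm = x^2y. S = x^2 - xy - y^2 - x.
  leading term x^2: subtract (1)·f_1 from x^2 - xy - y^2 - x → xy - y^2 - x - y - 1
  leading term xy: subtract (1)·h_3 from xy - y^2 - x - y - 1 → -y^2 + 1
  leading term y^2: subtract (1)·h_4 from -y^2 + 1 → 0
  remainder 0.

S(f_1,h_4): leading monomials are coprime, so the S-polynomial reduces to 0 (Buchberger's first criterion).
S(f_2,h_4): leading monomials are coprime, so the S-polynomial reduces to 0 (Buchberger's first criterion).
S(h_3,h_4): lcm = xy^2. S = -xy - y^2 + x + y.
  leading term xy: subtract (-1)·h_3 from -xy - y^2 + x + y → -y^2 + 1
  leading term y^2: subtract (1)·h_4 from -y^2 + 1 → 0
  remainder 0.

Every S-polynomial of the final basis reduces to 0, so we have a Gröbner basis.
Inter-reduce: drop elements whose leading term is divisible by another's, tail-reduce, and make monic.
Reduced Gröbner basis: {x^2 + x - y, xy - x - y + 1, y^2 - 1}.
Label its elements g_1 = x^2 + x - y, g_2 = xy - x - y + 1, g_3 = y^2 - 1.

Reduce p = -y^2 + y - 1 modulo G:
  leading term y^2: subtract (-1)·g_3 from -y^2 + y - 1 → y + 1
  leading term y: no divisor's leading term divides it; move y to the remainder.
  leading term 1: no divisor's leading term divides it; move 1 to the remainder.
  normal form = y + 1.
The normal form is nonzero, so p ∉ I. Since p minus its normal form lies in I, I + (p) = I + (r) where r = y + 1; decide whether this ideal is the whole ring.
Run Buchberger on G together with r (pairs among the g_i already reduce to 0 since G is a Gröbner basis):
g_1 = x^2 + x - y, LT = x^2.
g_2 = xy - x - y + 1, LT = xy.
g_3 = y^2 - 1, LT = y^2.
r = y + 1, LT = y.

S(g_1,g_2): lcm = x^2y. S = x^2 - xy - y^2 - x.
  leading term x^2: subtract (1)·g_1 from x^2 - xy - y^2 - x → -xy - y^2 + x + y
  leading term xy: subtract (-1)·g_2 from -xy - y^2 + x + y → -y^2 + 1
  leading term y^2: subtract (-1)·g_3 from -y^2 + 1 → 0
  remainder 0.

S(g_1,g_3): leading monomials are coprime, so the S-polynomial reduces to 0 (Buchberger's first criterion).
S(g_1,r): leading monomials are coprime, so the S-polynomial reduces to 0 (Buchberger's first criterion).
S(g_2,g_3): lcm = xy^2. S = -xy - y^2 + x + y.
  leading term xy: subtract (-1)·g_2 from -xy - y^2 + x + y → -y^2 + 1
  leading term y^2: subtract (-1)·g_3 from -y^2 + 1 → 0
  remainder 0.

S(g_2,r): lcm = xy. S = x - y + 1.
  leading term x: no divisor's leading term divides it; move x to the remainder.
  leading term y: subtract (-1)·r from -y + 1 → -1
  leading term 1: no divisor's leading term divides it; move -1 to the remainder.
  remainder x - 1 ≠ 0; add m_5 = x - 1 to the basis.

S(g_3,r): lcm = y^2. S = -y - 1.
  leading term y: subtract (-1)·r from -y - 1 → 0
  remainder 0.

S(g_1,m_5): lcm = x^2. S = -x - y.
  leading term x: subtract (-1)·m_5 from -x - y → -y - 1
  leading term y: subtract (-1)·r from -y - 1 → 0
  remainder 0.

S(g_2,m_5): lcm = xy. S = -x + 1.
  leading term x: subtract (-1)·m_5 from -x + 1 → 0
  remainder 0.

S(g_3,m_5): leading monomials are coprime, so the S-polynomial reduces to 0 (Buchberger's first criterion).
S(r,m_5): leading monomials are coprime, so the S-polynomial reduces to 0 (Buchberger's first criterion).
Every S-polynomial of the final basis reduces to 0, so we have a Gröbner basis.
Inter-reduce: drop elements whose leading term is divisible by another's, tail-reduce, and make monic.
Reduced Gröbner basis: {x - 1, y + 1}.
The reduced Gröbner basis of I + (p) is {x - 1, y + 1} ≠ {1}, a proper ideal, so the enlarged system stays consistent: p is independent of I, with normal form y + 1.

The remainder on division by a Gröbner basis is unique — it is the normal form.

-y^2 + y - 1 is independent of I; its normal form modulo I is y + 1.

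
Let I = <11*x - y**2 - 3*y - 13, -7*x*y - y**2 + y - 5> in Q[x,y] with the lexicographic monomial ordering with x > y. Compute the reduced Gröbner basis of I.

f_1 = 11*x - y**2 - 3*y - 13, LT = x.
f_2 = -7*x*y - y**2 + y - 5, LT = x*y.

S(f_1,f_2): lcm = x*y. S = -1/11*y**3 - 32/77*y**2 - 80/77*y - 5/7.
  reduce S modulo (f_1, f_2):
  remainder -1/11*y**3 - 32/77*y**2 - 80/77*y - 5/7 ≠ 0; add g_3 = -1/11*y**3 - 32/77*y**2 - 80/77*y - 5/7 to the basis.

The other S-polynomials (S(f_1,g_3), S(f_2,g_3)) all reduce to 0 modulo the current basis, so we have a Gröbner basis.
Inter-reduce: drop elements whose leading term is divisible by another's, tail-reduce, and make monic.

G = {x - 1/11*y**2 - 3/11*y - 13/11, y**3 + 32/7*y**2 + 80/7*y + 55/7}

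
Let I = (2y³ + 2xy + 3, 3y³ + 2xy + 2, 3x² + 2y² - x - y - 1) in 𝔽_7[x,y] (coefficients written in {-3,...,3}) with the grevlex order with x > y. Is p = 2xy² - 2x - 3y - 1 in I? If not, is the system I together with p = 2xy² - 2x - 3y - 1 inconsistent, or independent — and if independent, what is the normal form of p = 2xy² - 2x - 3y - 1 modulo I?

First compute the reduced Gröbner basis of I by Buchberger's algorithm.
f_1 = 2y³ + 2xy + 3, LT = y³.
f_2 = 3y³ + 2xy + 2, LT = y³.
f_3 = 3x² + 2y² - x - y - 1, LT = x².

S(f_1,f_2): lcm = y³. S = -2xy + 2.
  reduce S modulo (f_1, f_2, f_3):
  remainder -2xy + 2 ≠ 0; add h_4 = -2xy + 2 to the basis.

S(f_1,h_4): lcm = xy³. S = x²y + y² - 2x.
  reduce S modulo (f_1, f_2, f_3, h_4):
  remainder -y² - 2x - 2y + 2 ≠ 0; add h_5 = -y² - 2x - 2y + 2 to the basis.

S(f_2,h_4): lcm = xy³. S = 3x²y + y² + 3x.
  reduce S modulo (f_1, f_2, f_3, h_4, h_5):
  remainder -x - 3y + 3 ≠ 0; add h_6 = -x - 3y + 3 to the basis.

S(f_1,h_5): lcm = y³. S = -xy - 2y² + 2y - 2.
  reduce S modulo (f_1, f_2, f_3, h_4, h_5, h_6):
  remainder y - 2 ≠ 0; add h_7 = y - 2 to the basis.

The other S-polynomials (S(f_1,f_3), S(f_2,f_3), S(f_3,h_4), S(f_2,h_5), S(f_3,h_5), S(h_4,h_5), S(f_1,h_6), S(f_2,h_6), S(f_3,h_6), S(h_4,h_6), S(h_5,h_6), S(f_1,h_7), S(f_2,h_7), S(f_3,h_7), S(h_4,h_7), S(h_5,h_7), S(h_6,h_7)) all reduce to 0 modulo the current basis, so we have a Gröbner basis.
Inter-reduce: drop elements whose leading term is divisible by another's, tail-reduce, and make monic.
Reduced Gröbner basis: {x + 3, y - 2}.
Label its elements g_1 = x + 3, g_2 = y - 2.

Reduce p = 2xy² - 2x - 3y - 1 modulo G:
  leading term xy²: subtract (2y²)·g_1 from 2xy² - 2x - 3y - 1 → y² - 2x - 3y - 1
  leading term y²: subtract (y)·g_2 from y² - 2x - 3y - 1 → -2x - y - 1
  leading term x: subtract (-2)·g_1 from -2x - y - 1 → -y - 2
  leading term y: subtract (-1)·g_2 from -y - 2 → 3
  leading term 1: no divisor's leading term divides it; move 3 to the remainder.
  normal form = 3.
The normal form is nonzero, so p ∉ I. Since p minus its normal form lies in I, I + (p) = I + (r) where r = 3; decide whether this ideal is the whole ring.
Here r = 3 is a nonzero constant, hence a unit: 1 ∈ I + (p), the Gröbner basis of I + (p) is {1}, and the enlarged system has no common solution — adjoining p is inconsistent.

Ideal membership is decidable via reduction modulo a Gröbner basis.

Adjoining 2xy² - 2x - 3y - 1 makes the ideal the whole ring: the system is inconsistent.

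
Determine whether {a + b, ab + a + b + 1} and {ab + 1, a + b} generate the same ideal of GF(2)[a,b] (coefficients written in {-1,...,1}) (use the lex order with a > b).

Yes, the ideals are equal.

For a fixed monomial order, each ideal has a unique reduced Gröbner basis; comparing bases decides equality.
Buchberger on the first generating set:
f_1 = a + b, LT = a.
f_2 = ab + a + b + 1, LT = ab.

S(f_1,f_2): lcm = ab. S = a + b^2 + b + 1.
  leading term a: subtract (1)·f_1 from a + b^2 + b + 1 → b^2 + 1
  leading term b^2: no divisor's leading term divides it; move b^2 to the remainder.
  leading term 1: no divisor's leading term divides it; move 1 to the remainder.
  remainder b^2 + 1 ≠ 0; add g_3 = b^2 + 1 to the basis.

S(f_1,g_3): leading monomials are coprime, so the S-polynomial reduces to 0 (Buchberger's first criterion).
S(f_2,g_3): lcm = ab^2. S = ab + a + b^2 + b.
  leading term ab: subtract (b)·f_1 from ab + a + b^2 + b → a + b
  leading term a: subtract (1)·f_1 from a + b → 0
  remainder 0.

Every S-polynomial of the final basis reduces to 0, so we have a Gröbner basis.
Inter-reduce: drop elements whose leading term is divisible by another's, tail-reduce, and make monic.
Reduced Gröbner basis: {a + b, b^2 + 1}.

Buchberger on the second generating set:
h_1 = ab + 1, LT = ab.
h_2 = a + b, LT = a.

S(h_1,h_2): lcm = ab. S = b^2 + 1.
  leading term b^2: no divisor's leading term divides it; move b^2 to the remainder.
  leading term 1: no divisor's leading term divides it; move 1 to the remainder.
  remainder b^2 + 1 ≠ 0; add k_3 = b^2 + 1 to the basis.

S(h_1,k_3): lcm = ab^2. S = a + b.
  leading term a: subtract (1)·h_2 from a + b → 0
  remainder 0.

S(h_2,k_3): leading monomials are coprime, so the S-polynomial reduces to 0 (Buchberger's first criterion).
Every S-polynomial of the final basis reduces to 0, so we have a Gröbner basis.
Inter-reduce: drop elements whose leading term is divisible by another's, tail-reduce, and make monic.
Reduced Gröbner basis: {a + b, b^2 + 1}.

The two bases agree; hence the ideals are identical.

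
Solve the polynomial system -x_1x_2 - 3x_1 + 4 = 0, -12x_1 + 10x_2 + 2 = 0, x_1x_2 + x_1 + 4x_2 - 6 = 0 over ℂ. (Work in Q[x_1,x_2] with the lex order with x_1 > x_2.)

{(1, 1)}

Compute a lex Gröbner basis by Buchberger's algorithm.
f_1 = -x_1x_2 - 3x_1 + 4, LT = x_1x_2.
f_2 = -12x_1 + 10x_2 + 2, LT = x_1.
f_3 = x_1x_2 + x_1 + 4x_2 - 6, LT = x_1x_2.

S(f_1,f_2): lcm = x_1x_2. S = 3x_1 + 5/6x_2^2 + 1/6x_2 - 4.
  leading term x_1: subtract (-1/4)·f_2 from 3x_1 + 5/6x_2^2 + 1/6x_2 - 4 → 5/6x_2^2 + 8/3x_2 - 7/2
  leading term x_2^2: no divisor's leading term divides it; move 5/6x_2^2 to the remainder.
  leading term x_2: no divisor's leading term divides it; move 8/3x_2 to the remainder.
  leading term 1: no divisor's leading term divides it; move -7/2 to the remainder.
  remainder 5/6x_2^2 + 8/3x_2 - 7/2 ≠ 0; add h_4 = 5/6x_2^2 + 8/3x_2 - 7/2 to the basis.

S(f_1,f_3): lcm = x_1x_2. S = 2x_1 - 4x_2 + 2.
  leading term x_1: subtract (-1/6)·f_2 from 2x_1 - 4x_2 + 2 → -7/3x_2 + 7/3
  leading term x_2: no divisor's leading term divides it; move -7/3x_2 to the remainder.
  leading term 1: no divisor's leading term divides it; move 7/3 to the remainder.
  remainder -7/3x_2 + 7/3 ≠ 0; add h_5 = -7/3x_2 + 7/3 to the basis.

S(f_2,f_3): lcm = x_1x_2. S = -x_1 - 5/6x_2^2 - 25/6x_2 + 6.
  leading term x_1: subtract (1/12)·f_2 from -x_1 - 5/6x_2^2 - 25/6x_2 + 6 → -5/6x_2^2 - 5x_2 + 35/6
  leading term x_2^2: subtract (-1)·h_4 from -5/6x_2^2 - 5x_2 + 35/6 → -7/3x_2 + 7/3
  leading term x_2: subtract (1)·h_5 from -7/3x_2 + 7/3 → 0
  remainder 0.

S(f_1,h_4): lcm = x_1x_2^2. S = -1/5x_1x_2 + 21/5x_1 - 4x_2.
  leading term x_1x_2: subtract (1/5)·f_1 from -1/5x_1x_2 + 21/5x_1 - 4x_2 → 24/5x_1 - 4x_2 - 4/5
  leading term x_1: subtract (-2/5)·f_2 from 24/5x_1 - 4x_2 - 4/5 → 0
  remainder 0.

S(f_2,h_4): leading monomials are coprime, so the S-polynomial reduces to 0 (Buchberger's first criterion).
S(f_3,h_4): lcm = x_1x_2^2. S = -11/5x_1x_2 + 21/5x_1 + 4x_2^2 - 6x_2.
  leading term x_1x_2: subtract (11/5)·f_1 from -11/5x_1x_2 + 21/5x_1 + 4x_2^2 - 6x_2 → 54/5x_1 + 4x_2^2 - 6x_2 - 44/5
  leading term x_1: subtract (-9/10)·f_2 from 54/5x_1 + 4x_2^2 - 6x_2 - 44/5 → 4x_2^2 + 3x_2 - 7
  leading term x_2^2: subtract (24/5)·h_4 from 4x_2^2 + 3x_2 - 7 → -49/5x_2 + 49/5
  leading term x_2: subtract (21/5)·h_5 from -49/5x_2 + 49/5 → 0
  remainder 0.

S(f_1,h_5): lcm = x_1x_2. S = 4x_1 - 4.
  leading term x_1: subtract (-1/3)·f_2 from 4x_1 - 4 → 10/3x_2 - 10/3
  leading term x_2: subtract (-10/7)·h_5 from 10/3x_2 - 10/3 → 0
  remainder 0.

S(f_2,h_5): leading monomials are coprime, so the S-polynomial reduces to 0 (Buchberger's first criterion).
S(f_3,h_5): lcm = x_1x_2. S = 2x_1 + 4x_2 - 6.
  leading term x_1: subtract (-1/6)·f_2 from 2x_1 + 4x_2 - 6 → 17/3x_2 - 17/3
  leading term x_2: subtract (-17/7)·h_5 from 17/3x_2 - 17/3 → 0
  remainder 0.

S(h_4,h_5): lcm = x_2^2. S = 21/5x_2 - 21/5.
  leading term x_2: subtract (-9/5)·h_5 from 21/5x_2 - 21/5 → 0
  remainder 0.

Every S-polynomial of the final basis reduces to 0, so we have a Gröbner basis.
Inter-reduce: drop elements whose leading term is divisible by another's, tail-reduce, and make monic.
Reduced Gröbner basis: {x_1 - 1, x_2 - 1}.

A lex Gröbner basis eliminates variables successively. Here x_2 - 1 depends only on x_2, with roots {1}; lifting each root through the earlier basis elements recovers the full solutions.
  x_2 = 1: the earlier basis element becomes x_1 - 1 = 0, giving x_1 = 1 — point (1, 1).
Check: every point annihilates each of the original generators.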